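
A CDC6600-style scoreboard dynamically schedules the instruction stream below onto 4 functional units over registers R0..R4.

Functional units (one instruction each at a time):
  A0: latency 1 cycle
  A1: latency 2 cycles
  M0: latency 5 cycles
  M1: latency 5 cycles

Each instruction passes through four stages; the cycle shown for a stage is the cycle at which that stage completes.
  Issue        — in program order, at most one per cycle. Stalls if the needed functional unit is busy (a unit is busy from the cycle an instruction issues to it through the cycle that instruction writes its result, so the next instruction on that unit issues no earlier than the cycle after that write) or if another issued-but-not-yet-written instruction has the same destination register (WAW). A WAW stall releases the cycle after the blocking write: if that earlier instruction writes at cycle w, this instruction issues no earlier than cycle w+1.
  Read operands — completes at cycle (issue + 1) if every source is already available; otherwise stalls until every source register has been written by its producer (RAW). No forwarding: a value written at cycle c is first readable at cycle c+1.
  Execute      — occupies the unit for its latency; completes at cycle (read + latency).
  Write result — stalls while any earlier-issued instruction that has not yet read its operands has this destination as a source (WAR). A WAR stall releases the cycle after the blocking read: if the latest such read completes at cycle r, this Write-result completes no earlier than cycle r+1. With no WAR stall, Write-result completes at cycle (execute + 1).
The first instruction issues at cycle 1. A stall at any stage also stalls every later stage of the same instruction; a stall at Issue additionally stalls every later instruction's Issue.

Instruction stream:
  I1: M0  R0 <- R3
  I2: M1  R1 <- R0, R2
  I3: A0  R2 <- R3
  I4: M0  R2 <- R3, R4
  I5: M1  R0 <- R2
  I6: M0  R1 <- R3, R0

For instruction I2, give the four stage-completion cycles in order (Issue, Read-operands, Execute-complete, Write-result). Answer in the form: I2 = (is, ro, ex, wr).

t=1  I1→M0
t=2  I1 RO · I2→M1
t=3  I3→A0
t=4  I3 RO
t=5  I3 EX
t=7  I1 EX
t=8  I1 WR R0
t=9  I2 RO
t=10  I3 WR R2
t=11  I4→M0
t=12  I4 RO
t=14  I2 EX
t=15  I2 WR R1
t=16  I5→M1
t=17  I4 EX
t=18  I4 WR R2
t=19  I5 RO · I6→M0
t=24  I5 EX
t=25  I5 WR R0
t=26  I6 RO
t=31  I6 EX
t=32  I6 WR R1

I2 = (2, 9, 14, 15)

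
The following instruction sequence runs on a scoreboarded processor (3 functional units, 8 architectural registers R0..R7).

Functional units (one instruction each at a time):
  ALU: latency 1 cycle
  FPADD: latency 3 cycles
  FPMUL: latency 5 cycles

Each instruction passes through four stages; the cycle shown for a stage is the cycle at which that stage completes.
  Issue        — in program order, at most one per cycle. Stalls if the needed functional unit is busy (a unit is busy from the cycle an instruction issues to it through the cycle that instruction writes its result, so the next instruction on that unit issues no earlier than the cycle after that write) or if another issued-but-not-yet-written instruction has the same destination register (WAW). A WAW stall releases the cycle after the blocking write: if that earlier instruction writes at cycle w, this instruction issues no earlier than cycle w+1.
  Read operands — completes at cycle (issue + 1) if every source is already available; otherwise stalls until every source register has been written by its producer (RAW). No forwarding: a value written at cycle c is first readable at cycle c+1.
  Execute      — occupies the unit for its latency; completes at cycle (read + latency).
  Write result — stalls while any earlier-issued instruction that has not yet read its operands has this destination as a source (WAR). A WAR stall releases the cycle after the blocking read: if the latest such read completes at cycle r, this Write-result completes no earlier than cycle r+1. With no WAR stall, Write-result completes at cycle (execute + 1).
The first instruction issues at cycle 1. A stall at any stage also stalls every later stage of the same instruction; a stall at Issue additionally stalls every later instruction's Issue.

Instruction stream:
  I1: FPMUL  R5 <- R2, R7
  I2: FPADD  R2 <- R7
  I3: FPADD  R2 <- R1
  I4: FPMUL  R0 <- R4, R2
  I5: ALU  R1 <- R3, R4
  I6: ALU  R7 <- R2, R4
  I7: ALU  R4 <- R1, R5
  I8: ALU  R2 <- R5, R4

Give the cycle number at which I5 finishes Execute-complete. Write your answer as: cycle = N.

t=1  I1→FPMUL
t=2  I1 RO; I2→FPADD
t=3  I2 RO
t=6  I2 EX
t=7  I1 EX; I2 WR R2
t=8  I1 WR R5; I3→FPADD
t=9  I3 RO; I4→FPMUL
t=10  I5→ALU
t=11  I5 RO
t=12  I3 EX; I5 EX
t=13  I3 WR R2; I5 WR R1
t=14  I4 RO; I6→ALU
t=15  I6 RO
t=16  I6 EX
t=17  I6 WR R7
t=18  I7→ALU
t=19  I4 EX; I7 RO
t=20  I4 WR R0; I7 EX
t=21  I7 WR R4
t=22  I8→ALU
t=23  I8 RO
t=24  I8 EX
t=25  I8 WR R2

cycle = 12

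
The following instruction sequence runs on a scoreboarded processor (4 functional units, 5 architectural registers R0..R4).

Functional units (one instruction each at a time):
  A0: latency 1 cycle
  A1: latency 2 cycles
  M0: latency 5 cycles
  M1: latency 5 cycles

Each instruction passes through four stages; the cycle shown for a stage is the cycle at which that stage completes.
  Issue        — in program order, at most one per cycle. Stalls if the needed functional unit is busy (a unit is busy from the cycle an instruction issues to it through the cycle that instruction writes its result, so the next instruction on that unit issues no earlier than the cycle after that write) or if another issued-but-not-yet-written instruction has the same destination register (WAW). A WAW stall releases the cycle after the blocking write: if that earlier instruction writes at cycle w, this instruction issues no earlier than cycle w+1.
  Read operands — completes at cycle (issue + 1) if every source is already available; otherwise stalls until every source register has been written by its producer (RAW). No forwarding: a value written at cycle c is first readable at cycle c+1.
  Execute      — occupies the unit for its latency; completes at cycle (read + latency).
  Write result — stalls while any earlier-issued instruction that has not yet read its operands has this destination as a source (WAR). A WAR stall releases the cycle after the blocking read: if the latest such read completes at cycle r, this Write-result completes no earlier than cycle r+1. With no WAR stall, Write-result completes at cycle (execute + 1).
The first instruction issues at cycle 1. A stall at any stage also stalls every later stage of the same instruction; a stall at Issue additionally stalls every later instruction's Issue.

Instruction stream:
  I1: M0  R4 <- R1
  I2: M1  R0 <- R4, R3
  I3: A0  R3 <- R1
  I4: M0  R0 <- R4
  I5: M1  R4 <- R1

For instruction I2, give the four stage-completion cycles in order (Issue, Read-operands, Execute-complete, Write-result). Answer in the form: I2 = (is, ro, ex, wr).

cycle 1: I1→M0
cycle 2: I1 RO, I2→M1
cycle 3: I3→A0
cycle 4: I3 RO
cycle 5: I3 EX
cycle 7: I1 EX
cycle 8: I1 WR R4
cycle 9: I2 RO
cycle 10: I3 WR R3
cycle 14: I2 EX
cycle 15: I2 WR R0
cycle 16: I4→M0
cycle 17: I4 RO, I5→M1
cycle 18: I5 RO
cycle 22: I4 EX
cycle 23: I4 WR R0, I5 EX
cycle 24: I5 WR R4

I2 = (2, 9, 14, 15)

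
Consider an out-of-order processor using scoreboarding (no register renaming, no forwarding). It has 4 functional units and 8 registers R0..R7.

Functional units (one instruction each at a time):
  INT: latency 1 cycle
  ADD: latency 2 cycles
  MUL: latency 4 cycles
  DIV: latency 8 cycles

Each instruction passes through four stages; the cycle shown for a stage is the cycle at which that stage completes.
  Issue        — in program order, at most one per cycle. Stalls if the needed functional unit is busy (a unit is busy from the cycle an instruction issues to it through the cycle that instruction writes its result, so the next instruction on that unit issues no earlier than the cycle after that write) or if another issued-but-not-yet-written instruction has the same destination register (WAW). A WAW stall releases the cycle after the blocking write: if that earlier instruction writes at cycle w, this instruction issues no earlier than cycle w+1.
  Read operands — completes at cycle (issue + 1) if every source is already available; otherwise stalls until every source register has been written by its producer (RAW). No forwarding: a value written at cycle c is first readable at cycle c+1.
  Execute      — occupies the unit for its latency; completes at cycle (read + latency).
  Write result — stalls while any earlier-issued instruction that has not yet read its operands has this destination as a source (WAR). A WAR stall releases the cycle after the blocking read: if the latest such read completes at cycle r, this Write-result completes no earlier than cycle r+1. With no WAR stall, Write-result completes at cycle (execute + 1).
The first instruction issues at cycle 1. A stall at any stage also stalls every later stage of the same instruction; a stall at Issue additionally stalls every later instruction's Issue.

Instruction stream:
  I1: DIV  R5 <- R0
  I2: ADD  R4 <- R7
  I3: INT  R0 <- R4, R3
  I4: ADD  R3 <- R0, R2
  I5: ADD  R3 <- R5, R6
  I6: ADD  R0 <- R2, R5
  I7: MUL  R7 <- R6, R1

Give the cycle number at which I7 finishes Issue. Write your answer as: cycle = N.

cycle = 20

[1] I1 dispatched to DIV
[2] I1 operands ready; I2 dispatched to ADD
[3] I2 operands ready; I3 dispatched to INT
[5] I2 complete
[6] R4←I2
[7] I3 operands ready; I4 dispatched to ADD
[8] I3 complete
[9] R0←I3
[10] I1 complete; I4 operands ready
[11] R5←I1
[12] I4 complete
[13] R3←I4
[14] I5 dispatched to ADD
[15] I5 operands ready
[17] I5 complete
[18] R3←I5
[19] I6 dispatched to ADD
[20] I6 operands ready; I7 dispatched to MUL
[21] I7 operands ready
[22] I6 complete
[23] R0←I6
[25] I7 complete
[26] R7←I7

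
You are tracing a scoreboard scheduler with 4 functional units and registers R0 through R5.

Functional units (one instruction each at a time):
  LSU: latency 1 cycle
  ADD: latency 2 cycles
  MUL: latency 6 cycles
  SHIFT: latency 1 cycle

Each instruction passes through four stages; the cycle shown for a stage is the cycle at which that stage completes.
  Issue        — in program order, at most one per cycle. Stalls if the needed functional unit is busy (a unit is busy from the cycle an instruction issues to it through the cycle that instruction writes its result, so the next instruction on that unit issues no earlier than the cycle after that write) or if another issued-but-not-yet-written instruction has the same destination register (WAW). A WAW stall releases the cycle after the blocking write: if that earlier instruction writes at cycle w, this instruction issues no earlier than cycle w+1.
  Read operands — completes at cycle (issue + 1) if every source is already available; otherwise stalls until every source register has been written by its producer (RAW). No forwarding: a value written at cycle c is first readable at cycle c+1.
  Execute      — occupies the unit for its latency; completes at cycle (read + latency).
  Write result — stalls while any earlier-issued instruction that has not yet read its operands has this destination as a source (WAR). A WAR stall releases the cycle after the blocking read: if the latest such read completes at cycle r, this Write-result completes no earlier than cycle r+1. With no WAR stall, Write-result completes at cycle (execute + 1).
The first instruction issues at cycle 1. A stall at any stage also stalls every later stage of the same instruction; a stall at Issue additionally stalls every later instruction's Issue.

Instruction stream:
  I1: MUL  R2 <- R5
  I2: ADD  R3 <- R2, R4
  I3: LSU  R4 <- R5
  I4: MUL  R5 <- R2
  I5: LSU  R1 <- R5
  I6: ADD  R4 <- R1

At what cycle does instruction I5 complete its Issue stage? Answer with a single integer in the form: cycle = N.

cycle 1: I1 issues→MUL
cycle 2: I1 reads · I2 issues→ADD
cycle 3: I3 issues→LSU
cycle 4: I3 reads
cycle 5: I3 exec-done
cycle 8: I1 exec-done
cycle 9: I1 writes R2
cycle 10: I2 reads · I4 issues→MUL
cycle 11: I3 writes R4 · I4 reads
cycle 12: I2 exec-done · I5 issues→LSU
cycle 13: I2 writes R3
cycle 14: I6 issues→ADD
cycle 17: I4 exec-done
cycle 18: I4 writes R5
cycle 19: I5 reads
cycle 20: I5 exec-done
cycle 21: I5 writes R1
cycle 22: I6 reads
cycle 24: I6 exec-done
cycle 25: I6 writes R4

cycle = 12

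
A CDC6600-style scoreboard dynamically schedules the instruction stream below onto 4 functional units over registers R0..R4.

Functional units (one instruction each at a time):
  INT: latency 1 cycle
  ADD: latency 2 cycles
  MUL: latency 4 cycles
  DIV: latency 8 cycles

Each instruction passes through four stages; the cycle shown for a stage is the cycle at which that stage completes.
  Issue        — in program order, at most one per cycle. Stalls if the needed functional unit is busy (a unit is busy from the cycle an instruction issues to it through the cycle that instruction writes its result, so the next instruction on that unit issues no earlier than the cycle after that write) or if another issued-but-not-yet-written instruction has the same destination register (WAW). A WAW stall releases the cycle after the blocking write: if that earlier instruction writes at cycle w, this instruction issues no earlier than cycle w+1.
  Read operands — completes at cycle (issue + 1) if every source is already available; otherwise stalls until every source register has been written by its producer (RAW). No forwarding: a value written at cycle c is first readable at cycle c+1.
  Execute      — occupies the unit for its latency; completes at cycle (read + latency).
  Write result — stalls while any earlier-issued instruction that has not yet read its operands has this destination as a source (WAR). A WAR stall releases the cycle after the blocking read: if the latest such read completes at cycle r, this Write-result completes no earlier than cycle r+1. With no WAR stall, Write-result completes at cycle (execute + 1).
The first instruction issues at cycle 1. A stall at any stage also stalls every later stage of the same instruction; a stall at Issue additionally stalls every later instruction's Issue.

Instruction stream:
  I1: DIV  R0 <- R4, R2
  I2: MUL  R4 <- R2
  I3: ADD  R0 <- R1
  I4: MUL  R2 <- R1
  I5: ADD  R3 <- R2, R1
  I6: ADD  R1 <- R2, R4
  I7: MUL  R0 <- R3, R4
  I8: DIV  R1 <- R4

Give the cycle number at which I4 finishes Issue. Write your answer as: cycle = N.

cycle = 13

I1 -> (1, 2, 10, 11)
I2 -> (2, 3, 7, 8)
I3 -> (12, 13, 15, 16)  // WAW R0: wait I1 write@11
I4 -> (13, 14, 18, 19)
I5 -> (17, 20, 22, 23)  // struct: ADD busy until I3 writes@16, RAW R2: wait I4 write@19
I6 -> (24, 25, 27, 28)  // struct: ADD busy until I5 writes@23
I7 -> (25, 26, 30, 31)
I8 -> (29, 30, 38, 39)  // WAW R1: wait I6 write@28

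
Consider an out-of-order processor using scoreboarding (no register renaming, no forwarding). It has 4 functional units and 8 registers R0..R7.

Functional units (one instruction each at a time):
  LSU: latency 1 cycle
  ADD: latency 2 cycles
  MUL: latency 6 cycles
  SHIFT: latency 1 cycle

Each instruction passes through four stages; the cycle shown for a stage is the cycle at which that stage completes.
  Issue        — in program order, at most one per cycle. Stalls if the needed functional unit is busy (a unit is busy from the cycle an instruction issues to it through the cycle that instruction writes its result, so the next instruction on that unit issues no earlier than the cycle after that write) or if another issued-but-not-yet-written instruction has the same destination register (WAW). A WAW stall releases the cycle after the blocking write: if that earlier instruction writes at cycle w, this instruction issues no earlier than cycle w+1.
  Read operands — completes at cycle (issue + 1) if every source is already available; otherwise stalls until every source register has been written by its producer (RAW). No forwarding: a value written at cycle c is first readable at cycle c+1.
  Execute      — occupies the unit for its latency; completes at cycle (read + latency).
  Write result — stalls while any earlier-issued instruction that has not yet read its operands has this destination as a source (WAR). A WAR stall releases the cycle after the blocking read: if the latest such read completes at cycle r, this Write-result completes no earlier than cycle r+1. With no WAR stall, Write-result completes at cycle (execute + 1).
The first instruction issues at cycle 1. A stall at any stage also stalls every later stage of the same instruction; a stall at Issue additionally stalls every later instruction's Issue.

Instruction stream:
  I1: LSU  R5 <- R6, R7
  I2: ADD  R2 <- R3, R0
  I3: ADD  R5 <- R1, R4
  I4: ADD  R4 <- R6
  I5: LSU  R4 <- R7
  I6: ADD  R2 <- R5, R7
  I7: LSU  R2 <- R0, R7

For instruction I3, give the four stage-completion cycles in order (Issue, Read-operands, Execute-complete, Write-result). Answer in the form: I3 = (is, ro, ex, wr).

I3 = (7, 8, 10, 11)

  I1 | 1 | 2 | 3 | 4
  I2 | 2 | 3 | 5 | 6
  I3 | 7 | 8 | 10 | 11   struct: ADD busy until I2 writes@6
  I4 | 12 | 13 | 15 | 16   struct: ADD busy until I3 writes@11
  I5 | 17 | 18 | 19 | 20   WAW R4: wait I4 write@16
  I6 | 18 | 19 | 21 | 22
  I7 | 23 | 24 | 25 | 26   WAW R2: wait I6 write@22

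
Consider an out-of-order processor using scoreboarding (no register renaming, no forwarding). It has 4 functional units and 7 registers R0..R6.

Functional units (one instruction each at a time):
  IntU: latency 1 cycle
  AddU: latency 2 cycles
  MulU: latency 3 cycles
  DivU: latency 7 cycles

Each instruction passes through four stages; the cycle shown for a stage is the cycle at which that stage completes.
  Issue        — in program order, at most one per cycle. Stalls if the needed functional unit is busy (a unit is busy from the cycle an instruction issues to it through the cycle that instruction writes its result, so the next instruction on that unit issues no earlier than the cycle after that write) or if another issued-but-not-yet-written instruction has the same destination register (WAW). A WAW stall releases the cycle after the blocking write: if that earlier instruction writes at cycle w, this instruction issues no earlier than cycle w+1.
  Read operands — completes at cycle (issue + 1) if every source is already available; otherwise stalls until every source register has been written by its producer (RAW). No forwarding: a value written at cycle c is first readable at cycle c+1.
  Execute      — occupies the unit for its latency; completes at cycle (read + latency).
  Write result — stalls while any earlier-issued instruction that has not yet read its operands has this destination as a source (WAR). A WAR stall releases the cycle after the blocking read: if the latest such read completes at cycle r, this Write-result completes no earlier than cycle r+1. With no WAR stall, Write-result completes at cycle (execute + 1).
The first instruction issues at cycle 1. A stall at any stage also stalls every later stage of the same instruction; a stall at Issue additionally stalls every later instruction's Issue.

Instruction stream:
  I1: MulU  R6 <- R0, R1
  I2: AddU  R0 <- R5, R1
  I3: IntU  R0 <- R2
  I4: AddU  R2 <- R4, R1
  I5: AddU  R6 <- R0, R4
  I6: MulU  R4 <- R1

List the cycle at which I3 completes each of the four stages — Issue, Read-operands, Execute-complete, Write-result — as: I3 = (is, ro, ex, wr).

I3 = (7, 8, 9, 10)

[1] I1 dispatched to MulU
[2] I1 operands ready | I2 dispatched to AddU
[3] I2 operands ready
[5] I1 complete | I2 complete
[6] R6←I1 | R0←I2
[7] I3 dispatched to IntU
[8] I3 operands ready | I4 dispatched to AddU
[9] I3 complete | I4 operands ready
[10] R0←I3
[11] I4 complete
[12] R2←I4
[13] I5 dispatched to AddU
[14] I5 operands ready | I6 dispatched to MulU
[15] I6 operands ready
[16] I5 complete
[17] R6←I5
[18] I6 complete
[19] R4←I6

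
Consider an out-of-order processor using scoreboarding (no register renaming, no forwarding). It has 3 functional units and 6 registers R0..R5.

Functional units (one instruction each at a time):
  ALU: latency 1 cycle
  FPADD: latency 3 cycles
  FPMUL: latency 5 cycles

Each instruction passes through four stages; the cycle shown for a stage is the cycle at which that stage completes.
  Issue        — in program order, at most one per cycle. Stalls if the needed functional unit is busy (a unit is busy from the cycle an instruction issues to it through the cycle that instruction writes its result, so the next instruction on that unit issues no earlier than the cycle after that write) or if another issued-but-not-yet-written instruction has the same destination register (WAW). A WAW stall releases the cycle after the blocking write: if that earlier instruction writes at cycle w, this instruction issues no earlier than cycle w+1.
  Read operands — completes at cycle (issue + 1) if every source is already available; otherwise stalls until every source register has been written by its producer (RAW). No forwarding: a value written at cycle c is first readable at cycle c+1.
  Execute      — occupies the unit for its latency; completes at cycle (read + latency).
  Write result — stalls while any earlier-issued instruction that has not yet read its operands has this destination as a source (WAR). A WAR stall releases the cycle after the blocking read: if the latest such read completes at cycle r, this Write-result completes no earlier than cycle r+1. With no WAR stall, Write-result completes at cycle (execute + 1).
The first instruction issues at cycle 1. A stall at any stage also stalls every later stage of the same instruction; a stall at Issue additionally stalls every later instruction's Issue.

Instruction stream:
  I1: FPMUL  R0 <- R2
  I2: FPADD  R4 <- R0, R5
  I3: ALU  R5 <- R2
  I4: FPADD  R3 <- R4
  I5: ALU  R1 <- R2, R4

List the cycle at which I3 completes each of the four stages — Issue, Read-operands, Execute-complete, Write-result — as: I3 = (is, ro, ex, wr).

I3 = (3, 4, 5, 10)

cycle 1: issue I1 (FPMUL)
cycle 2: I1 read-ops; issue I2 (FPADD)
cycle 3: issue I3 (ALU)
cycle 4: I3 read-ops
cycle 5: I3 finished on ALU
cycle 7: I1 finished on FPMUL
cycle 8: I1→R0
cycle 9: I2 read-ops
cycle 10: I3→R5
cycle 12: I2 finished on FPADD
cycle 13: I2→R4
cycle 14: issue I4 (FPADD)
cycle 15: I4 read-ops; issue I5 (ALU)
cycle 16: I5 read-ops
cycle 17: I5 finished on ALU
cycle 18: I4 finished on FPADD; I5→R1
cycle 19: I4→R3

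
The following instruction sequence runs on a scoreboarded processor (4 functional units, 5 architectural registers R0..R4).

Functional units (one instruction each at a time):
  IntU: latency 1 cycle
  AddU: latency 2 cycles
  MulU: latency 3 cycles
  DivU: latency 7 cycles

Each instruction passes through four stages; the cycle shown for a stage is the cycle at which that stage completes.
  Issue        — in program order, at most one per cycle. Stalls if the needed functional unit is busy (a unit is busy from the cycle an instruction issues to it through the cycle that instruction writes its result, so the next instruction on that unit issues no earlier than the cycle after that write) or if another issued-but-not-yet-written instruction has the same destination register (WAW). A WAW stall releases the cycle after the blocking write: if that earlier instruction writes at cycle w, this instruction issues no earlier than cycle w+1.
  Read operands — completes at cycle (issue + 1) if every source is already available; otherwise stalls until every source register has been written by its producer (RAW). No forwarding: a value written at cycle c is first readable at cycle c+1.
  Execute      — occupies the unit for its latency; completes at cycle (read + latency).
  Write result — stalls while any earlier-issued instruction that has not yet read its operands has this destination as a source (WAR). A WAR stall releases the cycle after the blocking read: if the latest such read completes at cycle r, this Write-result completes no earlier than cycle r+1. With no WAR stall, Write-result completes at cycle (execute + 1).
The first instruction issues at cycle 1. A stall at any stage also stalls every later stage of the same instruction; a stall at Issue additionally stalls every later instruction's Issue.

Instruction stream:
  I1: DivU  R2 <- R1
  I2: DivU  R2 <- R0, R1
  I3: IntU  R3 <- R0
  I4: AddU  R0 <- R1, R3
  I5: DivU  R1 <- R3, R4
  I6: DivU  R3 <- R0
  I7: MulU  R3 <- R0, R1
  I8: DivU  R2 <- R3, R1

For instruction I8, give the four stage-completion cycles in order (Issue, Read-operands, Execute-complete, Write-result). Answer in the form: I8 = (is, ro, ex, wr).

c1: issue I1 (DivU)
c2: I1 read-ops
c9: I1 finished on DivU
c10: I1→R2
c11: issue I2 (DivU)
c12: I2 read-ops · issue I3 (IntU)
c13: I3 read-ops · issue I4 (AddU)
c14: I3 finished on IntU
c15: I3→R3
c16: I4 read-ops
c18: I4 finished on AddU
c19: I2 finished on DivU · I4→R0
c20: I2→R2
c21: issue I5 (DivU)
c22: I5 read-ops
c29: I5 finished on DivU
c30: I5→R1
c31: issue I6 (DivU)
c32: I6 read-ops
c39: I6 finished on DivU
c40: I6→R3
c41: issue I7 (MulU)
c42: I7 read-ops · issue I8 (DivU)
c45: I7 finished on MulU
c46: I7→R3
c47: I8 read-ops
c54: I8 finished on DivU
c55: I8→R2

I8 = (42, 47, 54, 55)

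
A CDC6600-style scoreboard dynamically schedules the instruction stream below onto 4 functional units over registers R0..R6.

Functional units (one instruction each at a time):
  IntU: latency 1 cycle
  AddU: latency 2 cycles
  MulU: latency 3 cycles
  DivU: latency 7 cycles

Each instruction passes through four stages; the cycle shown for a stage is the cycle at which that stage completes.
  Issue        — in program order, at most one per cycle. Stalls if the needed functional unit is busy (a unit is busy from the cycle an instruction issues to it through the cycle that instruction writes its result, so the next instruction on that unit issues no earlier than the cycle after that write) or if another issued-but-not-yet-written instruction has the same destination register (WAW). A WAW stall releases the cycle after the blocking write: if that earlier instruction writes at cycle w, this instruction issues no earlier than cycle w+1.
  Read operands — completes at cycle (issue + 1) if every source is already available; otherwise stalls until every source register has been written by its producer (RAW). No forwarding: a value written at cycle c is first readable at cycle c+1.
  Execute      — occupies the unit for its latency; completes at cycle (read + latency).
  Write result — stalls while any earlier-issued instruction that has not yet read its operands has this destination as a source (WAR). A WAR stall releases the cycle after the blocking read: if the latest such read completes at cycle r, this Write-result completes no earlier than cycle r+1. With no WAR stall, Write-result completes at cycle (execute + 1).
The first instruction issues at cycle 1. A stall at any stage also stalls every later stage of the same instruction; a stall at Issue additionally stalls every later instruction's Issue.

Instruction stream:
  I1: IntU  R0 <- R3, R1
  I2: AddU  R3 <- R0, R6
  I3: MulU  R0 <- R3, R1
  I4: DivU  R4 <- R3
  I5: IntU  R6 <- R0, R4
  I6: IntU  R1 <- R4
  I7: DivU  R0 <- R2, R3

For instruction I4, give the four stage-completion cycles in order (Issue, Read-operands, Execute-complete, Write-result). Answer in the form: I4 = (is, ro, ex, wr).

I4 = (6, 9, 16, 17)

cycle 1: I1 dispatched to IntU
cycle 2: I1 operands ready | I2 dispatched to AddU
cycle 3: I1 complete
cycle 4: R0←I1
cycle 5: I2 operands ready | I3 dispatched to MulU
cycle 6: I4 dispatched to DivU
cycle 7: I2 complete | I5 dispatched to IntU
cycle 8: R3←I2
cycle 9: I3 operands ready | I4 operands ready
cycle 12: I3 complete
cycle 13: R0←I3
cycle 16: I4 complete
cycle 17: R4←I4
cycle 18: I5 operands ready
cycle 19: I5 complete
cycle 20: R6←I5
cycle 21: I6 dispatched to IntU
cycle 22: I6 operands ready | I7 dispatched to DivU
cycle 23: I6 complete | I7 operands ready
cycle 24: R1←I6
cycle 30: I7 complete
cycle 31: R0←I7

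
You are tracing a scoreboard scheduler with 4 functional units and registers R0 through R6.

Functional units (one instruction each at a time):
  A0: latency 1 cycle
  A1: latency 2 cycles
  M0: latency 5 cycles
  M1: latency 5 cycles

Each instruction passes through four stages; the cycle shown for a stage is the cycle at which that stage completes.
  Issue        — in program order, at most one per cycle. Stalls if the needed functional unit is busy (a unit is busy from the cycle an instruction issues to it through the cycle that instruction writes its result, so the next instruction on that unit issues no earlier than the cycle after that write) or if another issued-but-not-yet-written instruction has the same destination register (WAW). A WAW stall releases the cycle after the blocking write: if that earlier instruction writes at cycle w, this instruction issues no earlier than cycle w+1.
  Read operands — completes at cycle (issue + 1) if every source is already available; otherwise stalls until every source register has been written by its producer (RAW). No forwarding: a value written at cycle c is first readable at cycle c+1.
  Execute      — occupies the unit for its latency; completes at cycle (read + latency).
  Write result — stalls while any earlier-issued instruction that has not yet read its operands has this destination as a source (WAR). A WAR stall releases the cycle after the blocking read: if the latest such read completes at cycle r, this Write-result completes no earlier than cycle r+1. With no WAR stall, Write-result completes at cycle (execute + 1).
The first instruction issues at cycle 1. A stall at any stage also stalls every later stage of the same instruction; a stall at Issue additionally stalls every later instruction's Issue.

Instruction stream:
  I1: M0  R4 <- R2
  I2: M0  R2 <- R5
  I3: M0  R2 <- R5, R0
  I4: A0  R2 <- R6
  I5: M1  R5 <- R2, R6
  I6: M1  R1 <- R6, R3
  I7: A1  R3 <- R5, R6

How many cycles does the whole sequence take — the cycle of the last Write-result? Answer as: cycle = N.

I1: IS=1 RO=2 EX=7 WR=8
I2: IS=9 RO=10 EX=15 WR=16  [struct: M0 busy until I1 writes@8]
I3: IS=17 RO=18 EX=23 WR=24  [struct: M0 busy until I2 writes@16]
I4: IS=25 RO=26 EX=27 WR=28  [WAW R2: wait I3 write@24]
I5: IS=26 RO=29 EX=34 WR=35  [RAW R2: wait I4 write@28]
I6: IS=36 RO=37 EX=42 WR=43  [struct: M1 busy until I5 writes@35]
I7: IS=37 RO=38 EX=40 WR=41

cycle = 43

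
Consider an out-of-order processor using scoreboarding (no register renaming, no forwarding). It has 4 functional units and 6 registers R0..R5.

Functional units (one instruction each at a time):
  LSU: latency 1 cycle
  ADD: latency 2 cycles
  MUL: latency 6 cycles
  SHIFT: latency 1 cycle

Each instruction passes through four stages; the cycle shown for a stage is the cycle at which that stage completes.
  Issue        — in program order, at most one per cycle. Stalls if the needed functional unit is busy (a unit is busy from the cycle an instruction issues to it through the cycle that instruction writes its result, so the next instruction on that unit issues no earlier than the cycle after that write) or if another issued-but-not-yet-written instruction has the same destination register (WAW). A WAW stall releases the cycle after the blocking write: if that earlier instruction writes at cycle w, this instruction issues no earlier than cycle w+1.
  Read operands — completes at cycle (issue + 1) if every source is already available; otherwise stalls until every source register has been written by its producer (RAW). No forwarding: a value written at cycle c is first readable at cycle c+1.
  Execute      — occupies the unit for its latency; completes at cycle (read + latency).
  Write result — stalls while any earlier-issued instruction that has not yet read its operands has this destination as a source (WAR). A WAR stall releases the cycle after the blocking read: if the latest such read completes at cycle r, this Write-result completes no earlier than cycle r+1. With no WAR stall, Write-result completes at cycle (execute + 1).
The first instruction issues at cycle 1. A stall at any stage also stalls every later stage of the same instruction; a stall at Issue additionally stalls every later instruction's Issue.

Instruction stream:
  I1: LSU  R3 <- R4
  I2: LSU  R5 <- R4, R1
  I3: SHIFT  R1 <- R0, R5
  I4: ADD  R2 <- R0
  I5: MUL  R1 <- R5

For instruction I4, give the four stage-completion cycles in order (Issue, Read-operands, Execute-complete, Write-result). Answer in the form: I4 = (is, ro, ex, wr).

  I1 | 1 | 2 | 3 | 4
  I2 | 5 | 6 | 7 | 8   struct: LSU busy until I1 writes@4
  I3 | 6 | 9 | 10 | 11   RAW R5: wait I2 write@8
  I4 | 7 | 8 | 10 | 11
  I5 | 12 | 13 | 19 | 20   WAW R1: wait I3 write@11

I4 = (7, 8, 10, 11)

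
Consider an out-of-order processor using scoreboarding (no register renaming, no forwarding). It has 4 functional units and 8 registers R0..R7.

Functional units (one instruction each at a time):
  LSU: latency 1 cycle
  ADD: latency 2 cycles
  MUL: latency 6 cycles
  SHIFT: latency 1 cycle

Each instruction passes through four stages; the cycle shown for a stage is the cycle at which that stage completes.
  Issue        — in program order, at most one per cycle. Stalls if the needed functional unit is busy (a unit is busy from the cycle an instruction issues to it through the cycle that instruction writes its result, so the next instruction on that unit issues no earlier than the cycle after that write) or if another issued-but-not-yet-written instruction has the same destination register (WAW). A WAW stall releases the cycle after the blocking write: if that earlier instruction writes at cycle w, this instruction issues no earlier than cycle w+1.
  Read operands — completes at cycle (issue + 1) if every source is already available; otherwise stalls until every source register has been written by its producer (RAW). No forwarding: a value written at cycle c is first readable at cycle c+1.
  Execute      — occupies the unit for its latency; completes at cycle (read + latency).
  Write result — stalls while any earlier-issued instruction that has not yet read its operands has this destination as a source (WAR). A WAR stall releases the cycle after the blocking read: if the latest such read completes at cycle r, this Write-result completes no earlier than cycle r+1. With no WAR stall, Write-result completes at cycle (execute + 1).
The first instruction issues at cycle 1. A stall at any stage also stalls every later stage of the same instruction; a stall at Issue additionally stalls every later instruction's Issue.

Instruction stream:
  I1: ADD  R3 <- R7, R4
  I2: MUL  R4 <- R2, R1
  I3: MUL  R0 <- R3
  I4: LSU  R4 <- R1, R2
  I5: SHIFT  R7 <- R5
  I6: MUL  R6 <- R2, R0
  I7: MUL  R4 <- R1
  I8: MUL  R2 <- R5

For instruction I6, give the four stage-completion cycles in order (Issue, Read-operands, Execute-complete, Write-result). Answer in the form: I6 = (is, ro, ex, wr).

I6 = (20, 21, 27, 28)

t=1  issue I1 (ADD)
t=2  I1 read-ops, issue I2 (MUL)
t=3  I2 read-ops
t=4  I1 finished on ADD
t=5  I1→R3
t=9  I2 finished on MUL
t=10  I2→R4
t=11  issue I3 (MUL)
t=12  I3 read-ops, issue I4 (LSU)
t=13  I4 read-ops, issue I5 (SHIFT)
t=14  I4 finished on LSU, I5 read-ops
t=15  I4→R4, I5 finished on SHIFT
t=16  I5→R7
t=18  I3 finished on MUL
t=19  I3→R0
t=20  issue I6 (MUL)
t=21  I6 read-ops
t=27  I6 finished on MUL
t=28  I6→R6
t=29  issue I7 (MUL)
t=30  I7 read-ops
t=36  I7 finished on MUL
t=37  I7→R4
t=38  issue I8 (MUL)
t=39  I8 read-ops
t=45  I8 finished on MUL
t=46  I8→R2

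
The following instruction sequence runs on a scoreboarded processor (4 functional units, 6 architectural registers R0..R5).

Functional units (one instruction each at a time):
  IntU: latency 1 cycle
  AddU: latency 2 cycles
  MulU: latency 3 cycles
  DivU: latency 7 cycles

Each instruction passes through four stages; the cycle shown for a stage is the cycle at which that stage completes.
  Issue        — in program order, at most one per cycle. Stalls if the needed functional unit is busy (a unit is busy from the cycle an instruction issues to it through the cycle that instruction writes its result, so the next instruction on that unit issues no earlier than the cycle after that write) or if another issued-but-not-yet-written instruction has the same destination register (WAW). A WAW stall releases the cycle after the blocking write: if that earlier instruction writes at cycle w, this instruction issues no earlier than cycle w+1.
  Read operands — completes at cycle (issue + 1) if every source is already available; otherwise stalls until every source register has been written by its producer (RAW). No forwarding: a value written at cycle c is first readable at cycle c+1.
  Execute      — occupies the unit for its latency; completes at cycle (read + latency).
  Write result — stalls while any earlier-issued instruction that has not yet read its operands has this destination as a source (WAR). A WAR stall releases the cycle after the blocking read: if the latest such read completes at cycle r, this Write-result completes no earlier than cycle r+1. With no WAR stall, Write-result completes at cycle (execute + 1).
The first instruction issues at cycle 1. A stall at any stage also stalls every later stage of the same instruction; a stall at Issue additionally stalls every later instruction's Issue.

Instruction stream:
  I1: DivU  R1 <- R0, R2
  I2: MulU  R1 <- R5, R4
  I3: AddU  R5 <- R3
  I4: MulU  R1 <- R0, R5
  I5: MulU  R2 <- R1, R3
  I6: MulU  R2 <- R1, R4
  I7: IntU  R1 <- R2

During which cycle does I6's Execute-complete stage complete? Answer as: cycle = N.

[1] I1 issues→DivU
[2] I1 reads
[9] I1 exec-done
[10] I1 writes R1
[11] I2 issues→MulU
[12] I2 reads; I3 issues→AddU
[13] I3 reads
[15] I2 exec-done; I3 exec-done
[16] I2 writes R1; I3 writes R5
[17] I4 issues→MulU
[18] I4 reads
[21] I4 exec-done
[22] I4 writes R1
[23] I5 issues→MulU
[24] I5 reads
[27] I5 exec-done
[28] I5 writes R2
[29] I6 issues→MulU
[30] I6 reads; I7 issues→IntU
[33] I6 exec-done
[34] I6 writes R2
[35] I7 reads
[36] I7 exec-done
[37] I7 writes R1

cycle = 33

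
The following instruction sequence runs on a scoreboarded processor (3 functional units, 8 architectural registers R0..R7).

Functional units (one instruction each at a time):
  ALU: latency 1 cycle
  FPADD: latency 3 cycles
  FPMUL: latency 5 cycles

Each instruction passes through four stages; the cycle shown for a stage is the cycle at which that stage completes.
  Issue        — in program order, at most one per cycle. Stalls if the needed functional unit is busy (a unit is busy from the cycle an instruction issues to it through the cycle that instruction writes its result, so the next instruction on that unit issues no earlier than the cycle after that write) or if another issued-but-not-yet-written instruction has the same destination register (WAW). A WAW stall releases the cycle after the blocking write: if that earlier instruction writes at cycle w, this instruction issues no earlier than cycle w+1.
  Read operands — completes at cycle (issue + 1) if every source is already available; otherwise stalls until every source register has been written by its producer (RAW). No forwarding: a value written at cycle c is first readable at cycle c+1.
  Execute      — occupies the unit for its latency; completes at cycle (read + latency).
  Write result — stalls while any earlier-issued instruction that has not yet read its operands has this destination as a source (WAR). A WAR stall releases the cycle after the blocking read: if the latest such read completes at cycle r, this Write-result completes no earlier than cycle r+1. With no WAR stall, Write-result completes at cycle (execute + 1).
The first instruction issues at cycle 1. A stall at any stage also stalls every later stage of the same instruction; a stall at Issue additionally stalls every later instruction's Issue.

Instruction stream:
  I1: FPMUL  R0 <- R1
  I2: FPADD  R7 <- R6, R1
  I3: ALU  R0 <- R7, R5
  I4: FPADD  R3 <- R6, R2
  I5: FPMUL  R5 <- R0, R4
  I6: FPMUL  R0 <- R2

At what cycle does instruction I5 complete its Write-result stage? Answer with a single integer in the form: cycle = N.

  I1 | 1 | 2 | 7 | 8
  I2 | 2 | 3 | 6 | 7
  I3 | 9 | 10 | 11 | 12   WAW R0: wait I1 write@8
  I4 | 10 | 11 | 14 | 15
  I5 | 11 | 13 | 18 | 19   RAW R0: wait I3 write@12
  I6 | 20 | 21 | 26 | 27   struct: FPMUL busy until I5 writes@19

cycle = 19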